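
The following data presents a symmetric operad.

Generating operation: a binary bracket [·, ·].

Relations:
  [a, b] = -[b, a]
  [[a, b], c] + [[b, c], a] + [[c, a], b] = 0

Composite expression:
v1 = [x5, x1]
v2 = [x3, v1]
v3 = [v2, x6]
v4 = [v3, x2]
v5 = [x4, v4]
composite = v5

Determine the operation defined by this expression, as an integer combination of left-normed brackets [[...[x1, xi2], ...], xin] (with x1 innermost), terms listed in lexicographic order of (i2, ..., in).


-[[[[[x1, x5], x3], x6], x2], x4]

Expand each bracket as ab - ba; the x1-initial words give the coefficients.
Composite bracket: [x4, [[[x3, [x5, x1]], x6], x2]]
Expanding via [a, b] = ab - ba: 32 signed words (2^5 = 32).
Only words starting with x1 matter:
  sign of x1x5x3x6x2x4 is -1, so it contributes -[[[[[x1, x5], x3], x6], x2], x4]


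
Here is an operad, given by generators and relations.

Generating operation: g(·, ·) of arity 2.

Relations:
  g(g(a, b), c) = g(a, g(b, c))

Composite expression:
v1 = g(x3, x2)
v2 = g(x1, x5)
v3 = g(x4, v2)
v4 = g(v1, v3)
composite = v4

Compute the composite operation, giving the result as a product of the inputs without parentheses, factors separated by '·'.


Under associativity of g, the answer is the x's in reading order.
g(x3, x2) reduces to x3 · x2
g(x1, x5) reduces to x1 · x5
g(x4, g(x1, x5)) reduces to x4 · x1 · x5
g(g(x3, x2), g(x4, g(x1, x5))) reduces to x3 · x2 · x4 · x1 · x5

x3 · x2 · x4 · x1 · x5


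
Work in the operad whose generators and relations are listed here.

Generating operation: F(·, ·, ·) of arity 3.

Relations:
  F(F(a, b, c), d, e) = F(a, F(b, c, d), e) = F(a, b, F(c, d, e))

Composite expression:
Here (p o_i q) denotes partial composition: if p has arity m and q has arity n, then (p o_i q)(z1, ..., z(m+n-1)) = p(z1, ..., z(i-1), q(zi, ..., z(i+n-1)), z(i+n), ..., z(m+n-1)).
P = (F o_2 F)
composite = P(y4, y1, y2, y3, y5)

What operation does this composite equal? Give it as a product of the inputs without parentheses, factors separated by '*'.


y4 * y1 * y2 * y3 * y5

Under associativity of F, the answer is the y's in reading order.
F(y1, y2, y3) reduces to y1 * y2 * y3
F(y4, F(y1, y2, y3), y5) reduces to y4 * y1 * y2 * y3 * y5


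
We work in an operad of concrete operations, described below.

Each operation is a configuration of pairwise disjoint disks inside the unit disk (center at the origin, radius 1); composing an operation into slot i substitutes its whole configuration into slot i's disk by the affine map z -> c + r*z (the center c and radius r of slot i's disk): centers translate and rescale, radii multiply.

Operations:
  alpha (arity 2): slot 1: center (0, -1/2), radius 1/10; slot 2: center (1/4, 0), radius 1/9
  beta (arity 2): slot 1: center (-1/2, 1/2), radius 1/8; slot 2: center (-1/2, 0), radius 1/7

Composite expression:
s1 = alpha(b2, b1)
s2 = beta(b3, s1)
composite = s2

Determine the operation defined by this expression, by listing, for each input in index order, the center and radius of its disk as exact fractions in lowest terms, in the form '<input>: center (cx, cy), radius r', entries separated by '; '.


b1: center (-13/28, 0), radius 1/63; b2: center (-1/2, -1/14), radius 1/70; b3: center (-1/2, 1/2), radius 1/8

Below beta, radii multiply path by path; the b-disk centers shift.
for b3, the 1-step affine chain lands on center (-1/2, 1/2), radius 1/8
for b2, the 2-step affine chain lands on center (-1/2, -1/14), radius 1/70
for b1, the 2-step affine chain lands on center (-13/28, 0), radius 1/63


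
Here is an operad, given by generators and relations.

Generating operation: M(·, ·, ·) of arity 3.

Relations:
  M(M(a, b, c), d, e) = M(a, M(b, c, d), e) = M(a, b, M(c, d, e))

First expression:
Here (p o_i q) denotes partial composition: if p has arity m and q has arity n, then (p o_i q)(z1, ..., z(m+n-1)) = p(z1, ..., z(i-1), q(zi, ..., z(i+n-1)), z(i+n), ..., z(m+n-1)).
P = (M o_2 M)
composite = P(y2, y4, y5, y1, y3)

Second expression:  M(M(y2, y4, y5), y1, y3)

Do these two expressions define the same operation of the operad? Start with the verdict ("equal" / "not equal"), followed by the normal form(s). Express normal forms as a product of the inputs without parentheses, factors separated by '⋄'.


equal; the common form is y2 ⋄ y4 ⋄ y5 ⋄ y1 ⋄ y3

The first expression, normalized: y2 ⋄ y4 ⋄ y5 ⋄ y1 ⋄ y3
The second expression, normalized: y2 ⋄ y4 ⋄ y5 ⋄ y1 ⋄ y3
One common form — equal.


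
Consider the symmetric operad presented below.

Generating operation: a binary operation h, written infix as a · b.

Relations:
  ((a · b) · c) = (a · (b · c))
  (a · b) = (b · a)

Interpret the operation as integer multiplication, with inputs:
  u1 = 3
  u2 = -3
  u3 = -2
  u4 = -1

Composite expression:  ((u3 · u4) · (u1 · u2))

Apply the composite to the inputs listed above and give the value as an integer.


-18


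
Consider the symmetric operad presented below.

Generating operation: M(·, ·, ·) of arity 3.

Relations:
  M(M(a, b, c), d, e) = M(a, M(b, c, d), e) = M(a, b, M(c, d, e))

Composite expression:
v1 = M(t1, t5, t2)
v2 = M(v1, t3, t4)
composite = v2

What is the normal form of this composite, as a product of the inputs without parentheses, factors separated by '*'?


t1 * t5 * t2 * t3 * t4

Every regrouping of M is equal, so read the t-inputs in written order.
M(t1, t5, t2) unparenthesizes to t1 * t5 * t2
M(M(t1, t5, t2), t3, t4) unparenthesizes to t1 * t5 * t2 * t3 * t4


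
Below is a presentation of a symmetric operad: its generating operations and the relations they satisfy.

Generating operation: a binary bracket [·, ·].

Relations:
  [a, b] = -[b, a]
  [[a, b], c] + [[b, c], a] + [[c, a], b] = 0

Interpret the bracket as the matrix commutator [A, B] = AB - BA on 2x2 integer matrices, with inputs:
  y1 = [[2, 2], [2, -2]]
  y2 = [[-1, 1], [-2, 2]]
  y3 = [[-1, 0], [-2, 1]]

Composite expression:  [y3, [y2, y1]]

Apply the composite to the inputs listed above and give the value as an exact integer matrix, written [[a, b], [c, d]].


[y2, y1] = [[6, -10], [-2, -6]]
[y3, [y2, y1]] = [[-20, 20], [-28, 20]]

[[-20, 20], [-28, 20]]


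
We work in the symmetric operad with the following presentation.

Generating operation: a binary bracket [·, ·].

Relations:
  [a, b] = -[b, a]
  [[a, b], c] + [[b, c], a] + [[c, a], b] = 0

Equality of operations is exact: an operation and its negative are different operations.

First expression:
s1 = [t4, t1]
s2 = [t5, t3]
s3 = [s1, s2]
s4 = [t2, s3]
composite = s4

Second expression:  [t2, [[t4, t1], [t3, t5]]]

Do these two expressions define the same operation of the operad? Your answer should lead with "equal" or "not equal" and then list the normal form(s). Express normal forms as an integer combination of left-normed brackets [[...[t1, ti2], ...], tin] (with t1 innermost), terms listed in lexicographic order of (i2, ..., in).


Reducing the first expression gives -[[[[t1, t4], t3], t5], t2] + [[[[t1, t4], t5], t3], t2]
Reducing the second expression gives [[[[t1, t4], t3], t5], t2] - [[[[t1, t4], t5], t3], t2]
Different reductions; not equal.

not equal — first -[[[[t1, t4], t3], t5], t2] + [[[[t1, t4], t5], t3], t2], second [[[[t1, t4], t3], t5], t2] - [[[[t1, t4], t5], t3], t2]


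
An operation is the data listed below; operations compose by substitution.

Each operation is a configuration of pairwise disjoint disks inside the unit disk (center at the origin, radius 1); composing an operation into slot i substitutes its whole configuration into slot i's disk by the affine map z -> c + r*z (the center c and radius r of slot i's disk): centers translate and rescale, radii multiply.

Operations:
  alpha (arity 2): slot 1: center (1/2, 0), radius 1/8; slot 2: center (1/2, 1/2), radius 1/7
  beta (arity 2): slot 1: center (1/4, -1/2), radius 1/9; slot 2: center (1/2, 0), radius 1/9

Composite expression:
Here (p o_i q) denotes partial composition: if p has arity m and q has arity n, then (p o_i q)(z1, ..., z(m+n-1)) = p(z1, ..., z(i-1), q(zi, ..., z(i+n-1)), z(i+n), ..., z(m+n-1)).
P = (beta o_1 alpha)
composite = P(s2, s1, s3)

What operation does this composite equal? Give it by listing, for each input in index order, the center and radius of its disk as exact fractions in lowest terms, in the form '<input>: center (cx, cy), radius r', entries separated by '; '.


s1: center (11/36, -4/9), radius 1/63; s2: center (11/36, -1/2), radius 1/72; s3: center (1/2, 0), radius 1/9

Only the slot chain above each s matters under beta; compose those maps.
s2 passes through 2 substitutions, ending at center (11/36, -1/2), radius 1/72
s1 passes through 2 substitutions, ending at center (11/36, -4/9), radius 1/63
s3 passes through 1 substitution, ending at center (1/2, 0), radius 1/9


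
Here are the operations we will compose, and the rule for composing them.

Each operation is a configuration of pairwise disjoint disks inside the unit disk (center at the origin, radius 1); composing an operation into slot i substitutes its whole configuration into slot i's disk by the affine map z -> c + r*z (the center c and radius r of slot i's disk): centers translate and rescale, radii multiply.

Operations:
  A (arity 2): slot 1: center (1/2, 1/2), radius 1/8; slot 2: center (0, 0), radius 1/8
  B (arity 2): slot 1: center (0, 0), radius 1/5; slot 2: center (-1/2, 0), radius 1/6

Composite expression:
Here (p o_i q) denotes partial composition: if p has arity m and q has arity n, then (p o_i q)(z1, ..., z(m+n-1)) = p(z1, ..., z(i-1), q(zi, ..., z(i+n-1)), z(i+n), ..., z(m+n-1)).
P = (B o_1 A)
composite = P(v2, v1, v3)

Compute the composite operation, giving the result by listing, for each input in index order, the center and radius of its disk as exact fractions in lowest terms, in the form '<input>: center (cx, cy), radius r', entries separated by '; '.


v1: center (0, 0), radius 1/40; v2: center (1/10, 1/10), radius 1/40; v3: center (-1/2, 0), radius 1/6

Affine substitution under B: radii multiply and v-centers shift.
input v2: applying the 2 nested substitutions gives center (1/10, 1/10), radius 1/40
input v1: applying the 2 nested substitutions gives center (0, 0), radius 1/40
input v3: applying the 1 nested substitution gives center (-1/2, 0), radius 1/6


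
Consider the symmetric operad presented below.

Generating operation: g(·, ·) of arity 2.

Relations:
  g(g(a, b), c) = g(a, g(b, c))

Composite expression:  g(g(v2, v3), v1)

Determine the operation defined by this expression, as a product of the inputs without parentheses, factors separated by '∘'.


The g-tree's shape is irrelevant; the v-reading-order decides.
g(v2, v3) collapses to v2 ∘ v3
g(g(v2, v3), v1) collapses to v2 ∘ v3 ∘ v1

v2 ∘ v3 ∘ v1


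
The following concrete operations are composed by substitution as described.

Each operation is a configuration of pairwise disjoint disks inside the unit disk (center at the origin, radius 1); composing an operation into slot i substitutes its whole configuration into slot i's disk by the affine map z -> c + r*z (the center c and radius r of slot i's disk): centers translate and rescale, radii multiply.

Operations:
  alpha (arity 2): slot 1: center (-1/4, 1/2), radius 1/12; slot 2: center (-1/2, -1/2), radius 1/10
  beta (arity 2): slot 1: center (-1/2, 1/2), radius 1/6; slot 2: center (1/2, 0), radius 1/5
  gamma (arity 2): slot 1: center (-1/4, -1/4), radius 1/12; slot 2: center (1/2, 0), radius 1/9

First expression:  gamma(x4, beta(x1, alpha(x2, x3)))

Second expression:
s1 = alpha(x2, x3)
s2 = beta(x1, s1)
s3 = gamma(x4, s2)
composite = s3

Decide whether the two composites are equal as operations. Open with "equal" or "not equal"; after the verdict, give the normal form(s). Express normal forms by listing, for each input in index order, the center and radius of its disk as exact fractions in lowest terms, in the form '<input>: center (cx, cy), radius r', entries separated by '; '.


equal — both sides give x1: center (4/9, 1/18), radius 1/54; x2: center (11/20, 1/90), radius 1/540; x3: center (49/90, -1/90), radius 1/450; x4: center (-1/4, -1/4), radius 1/12

The first composite normalizes to x1: center (4/9, 1/18), radius 1/54; x2: center (11/20, 1/90), radius 1/540; x3: center (49/90, -1/90), radius 1/450; x4: center (-1/4, -1/4), radius 1/12
The second composite normalizes to x1: center (4/9, 1/18), radius 1/54; x2: center (11/20, 1/90), radius 1/540; x3: center (49/90, -1/90), radius 1/450; x4: center (-1/4, -1/4), radius 1/12
Same normal form: equal.


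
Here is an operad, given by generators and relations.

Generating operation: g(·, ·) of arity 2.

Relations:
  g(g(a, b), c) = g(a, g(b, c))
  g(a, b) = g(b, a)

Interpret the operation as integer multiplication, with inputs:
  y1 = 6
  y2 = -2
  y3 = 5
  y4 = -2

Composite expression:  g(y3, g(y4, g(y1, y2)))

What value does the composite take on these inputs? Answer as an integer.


120

g(y1, y2) = -12
g(y4, g(y1, y2)) = 24
g(y3, g(y4, g(y1, y2))) = 120


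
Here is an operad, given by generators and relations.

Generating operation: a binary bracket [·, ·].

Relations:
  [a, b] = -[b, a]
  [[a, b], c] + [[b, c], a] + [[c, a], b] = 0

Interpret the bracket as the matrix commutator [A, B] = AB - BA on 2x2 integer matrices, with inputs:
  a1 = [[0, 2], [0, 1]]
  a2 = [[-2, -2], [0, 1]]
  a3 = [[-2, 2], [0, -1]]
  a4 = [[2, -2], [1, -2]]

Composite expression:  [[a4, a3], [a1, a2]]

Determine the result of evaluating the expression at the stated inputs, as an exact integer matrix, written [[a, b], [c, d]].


[a4, a3] = [[-2, 6], [-1, 2]]
[a1, a2] = [[0, 8], [0, 0]]
[[a4, a3], [a1, a2]] = [[8, -32], [0, -8]]

[[8, -32], [0, -8]]


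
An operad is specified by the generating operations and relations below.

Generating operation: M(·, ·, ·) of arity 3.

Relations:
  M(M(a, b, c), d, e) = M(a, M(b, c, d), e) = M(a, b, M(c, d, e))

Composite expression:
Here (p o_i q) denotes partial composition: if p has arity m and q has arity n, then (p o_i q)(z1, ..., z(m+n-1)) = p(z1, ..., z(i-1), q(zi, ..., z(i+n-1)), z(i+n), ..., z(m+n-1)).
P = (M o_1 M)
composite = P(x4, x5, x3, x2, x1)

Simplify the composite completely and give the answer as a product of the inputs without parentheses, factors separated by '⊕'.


The M-tree's shape is irrelevant; the x-reading-order decides.
M(x4, x5, x3) spells out as x4 ⊕ x5 ⊕ x3
M(M(x4, x5, x3), x2, x1) spells out as x4 ⊕ x5 ⊕ x3 ⊕ x2 ⊕ x1

x4 ⊕ x5 ⊕ x3 ⊕ x2 ⊕ x1


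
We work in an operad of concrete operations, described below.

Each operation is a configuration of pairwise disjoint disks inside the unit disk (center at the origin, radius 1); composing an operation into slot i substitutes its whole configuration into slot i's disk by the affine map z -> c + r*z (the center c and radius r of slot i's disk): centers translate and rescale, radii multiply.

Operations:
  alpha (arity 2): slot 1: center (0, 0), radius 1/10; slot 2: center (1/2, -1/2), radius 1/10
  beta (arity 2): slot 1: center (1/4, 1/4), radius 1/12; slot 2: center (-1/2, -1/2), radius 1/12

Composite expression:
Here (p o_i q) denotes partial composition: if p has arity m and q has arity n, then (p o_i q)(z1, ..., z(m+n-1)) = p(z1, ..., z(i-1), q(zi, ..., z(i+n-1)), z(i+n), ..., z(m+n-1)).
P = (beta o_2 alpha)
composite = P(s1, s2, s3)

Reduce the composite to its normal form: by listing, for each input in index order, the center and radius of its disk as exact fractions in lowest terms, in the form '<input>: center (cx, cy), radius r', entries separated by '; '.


s1: center (1/4, 1/4), radius 1/12; s2: center (-1/2, -1/2), radius 1/120; s3: center (-11/24, -13/24), radius 1/120

Below beta, radii multiply path by path; the s-disk centers shift.
for s1, the 1-step affine chain lands on center (1/4, 1/4), radius 1/12
for s2, the 2-step affine chain lands on center (-1/2, -1/2), radius 1/120
for s3, the 2-step affine chain lands on center (-11/24, -13/24), radius 1/120


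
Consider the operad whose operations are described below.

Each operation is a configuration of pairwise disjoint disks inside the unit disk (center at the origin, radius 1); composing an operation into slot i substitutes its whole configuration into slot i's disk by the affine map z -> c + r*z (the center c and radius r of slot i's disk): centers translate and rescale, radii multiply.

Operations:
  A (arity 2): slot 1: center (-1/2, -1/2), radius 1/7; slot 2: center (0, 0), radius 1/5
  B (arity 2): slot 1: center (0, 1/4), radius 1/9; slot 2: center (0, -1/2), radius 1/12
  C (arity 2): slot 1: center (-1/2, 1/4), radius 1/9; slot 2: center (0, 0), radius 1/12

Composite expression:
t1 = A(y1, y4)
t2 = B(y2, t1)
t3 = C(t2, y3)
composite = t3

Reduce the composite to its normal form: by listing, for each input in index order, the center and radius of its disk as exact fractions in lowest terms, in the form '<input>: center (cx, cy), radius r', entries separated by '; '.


y1: center (-109/216, 41/216), radius 1/756; y2: center (-1/2, 5/18), radius 1/81; y3: center (0, 0), radius 1/12; y4: center (-1/2, 7/36), radius 1/540

Below C, radii multiply path by path; the y-disk centers shift.
y2 passes through 2 substitutions, ending at center (-1/2, 5/18), radius 1/81
y1 passes through 3 substitutions, ending at center (-109/216, 41/216), radius 1/756
y4 passes through 3 substitutions, ending at center (-1/2, 7/36), radius 1/540
y3 passes through 1 substitution, ending at center (0, 0), radius 1/12


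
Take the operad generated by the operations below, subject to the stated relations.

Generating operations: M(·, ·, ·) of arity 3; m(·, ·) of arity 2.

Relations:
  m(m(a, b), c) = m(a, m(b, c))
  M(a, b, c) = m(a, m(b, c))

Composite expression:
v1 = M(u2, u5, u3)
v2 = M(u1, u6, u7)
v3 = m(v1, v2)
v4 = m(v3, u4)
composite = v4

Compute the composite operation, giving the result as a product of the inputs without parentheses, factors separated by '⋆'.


u2 ⋆ u5 ⋆ u3 ⋆ u1 ⋆ u6 ⋆ u7 ⋆ u4

Under associativity of m, the answer is the u's in reading order.
M(u2, u5, u3) flattens to u2 ⋆ u5 ⋆ u3
M(u1, u6, u7) flattens to u1 ⋆ u6 ⋆ u7
m(M(u2, u5, u3), M(u1, u6, u7)) flattens to u2 ⋆ u5 ⋆ u3 ⋆ u1 ⋆ u6 ⋆ u7
m(m(M(u2, u5, u3), M(u1, u6, u7)), u4) flattens to u2 ⋆ u5 ⋆ u3 ⋆ u1 ⋆ u6 ⋆ u7 ⋆ u4


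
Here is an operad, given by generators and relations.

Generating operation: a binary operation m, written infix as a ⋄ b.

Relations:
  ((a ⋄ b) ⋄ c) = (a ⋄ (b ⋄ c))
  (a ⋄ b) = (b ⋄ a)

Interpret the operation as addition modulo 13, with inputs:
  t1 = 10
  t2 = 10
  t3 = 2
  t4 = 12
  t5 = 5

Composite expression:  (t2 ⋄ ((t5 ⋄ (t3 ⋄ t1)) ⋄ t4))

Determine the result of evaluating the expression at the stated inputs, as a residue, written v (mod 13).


(t3 ⋄ t1) = 12
(t5 ⋄ (t3 ⋄ t1)) = 4
((t5 ⋄ (t3 ⋄ t1)) ⋄ t4) = 3
(t2 ⋄ ((t5 ⋄ (t3 ⋄ t1)) ⋄ t4)) = 0

0 (mod 13)


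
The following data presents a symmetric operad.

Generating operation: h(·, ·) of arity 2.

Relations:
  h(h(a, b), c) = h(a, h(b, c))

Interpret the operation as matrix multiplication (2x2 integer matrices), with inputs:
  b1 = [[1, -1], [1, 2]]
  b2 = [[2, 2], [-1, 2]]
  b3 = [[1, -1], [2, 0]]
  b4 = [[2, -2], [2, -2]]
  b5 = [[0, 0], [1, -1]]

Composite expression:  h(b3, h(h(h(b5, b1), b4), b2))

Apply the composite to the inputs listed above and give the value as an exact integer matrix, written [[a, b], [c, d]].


[[18, 0], [0, 0]]

h(b5, b1) = [[0, 0], [0, -3]]
h(h(b5, b1), b4) = [[0, 0], [-6, 6]]
h(h(h(b5, b1), b4), b2) = [[0, 0], [-18, 0]]
h(b3, h(h(h(b5, b1), b4), b2)) = [[18, 0], [0, 0]]


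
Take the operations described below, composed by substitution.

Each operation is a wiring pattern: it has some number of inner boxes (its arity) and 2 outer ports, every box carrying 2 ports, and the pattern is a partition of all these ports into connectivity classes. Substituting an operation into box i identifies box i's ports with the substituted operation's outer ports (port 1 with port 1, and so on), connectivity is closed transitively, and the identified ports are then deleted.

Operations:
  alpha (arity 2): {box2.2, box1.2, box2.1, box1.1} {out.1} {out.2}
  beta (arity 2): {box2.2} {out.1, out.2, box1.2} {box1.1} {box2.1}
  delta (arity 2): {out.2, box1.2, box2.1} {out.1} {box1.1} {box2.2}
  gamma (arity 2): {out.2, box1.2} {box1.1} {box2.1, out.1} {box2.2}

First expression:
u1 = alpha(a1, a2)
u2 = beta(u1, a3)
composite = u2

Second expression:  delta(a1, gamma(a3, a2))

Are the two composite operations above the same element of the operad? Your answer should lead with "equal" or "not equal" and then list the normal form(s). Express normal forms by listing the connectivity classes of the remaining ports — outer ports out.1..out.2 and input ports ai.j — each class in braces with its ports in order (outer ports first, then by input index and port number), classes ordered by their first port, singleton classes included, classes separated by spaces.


The first composite normalizes to {out.1, out.2} {a1.1, a1.2, a2.1, a2.2} {a3.1} {a3.2}
The second composite normalizes to {out.1} {out.2, a1.2, a2.1} {a1.1} {a2.2} {a3.1} {a3.2}
Distinct normal forms: not equal.

not equal; the first gives {out.1, out.2} {a1.1, a1.2, a2.1, a2.2} {a3.1} {a3.2} and the second {out.1} {out.2, a1.2, a2.1} {a1.1} {a2.2} {a3.1} {a3.2}


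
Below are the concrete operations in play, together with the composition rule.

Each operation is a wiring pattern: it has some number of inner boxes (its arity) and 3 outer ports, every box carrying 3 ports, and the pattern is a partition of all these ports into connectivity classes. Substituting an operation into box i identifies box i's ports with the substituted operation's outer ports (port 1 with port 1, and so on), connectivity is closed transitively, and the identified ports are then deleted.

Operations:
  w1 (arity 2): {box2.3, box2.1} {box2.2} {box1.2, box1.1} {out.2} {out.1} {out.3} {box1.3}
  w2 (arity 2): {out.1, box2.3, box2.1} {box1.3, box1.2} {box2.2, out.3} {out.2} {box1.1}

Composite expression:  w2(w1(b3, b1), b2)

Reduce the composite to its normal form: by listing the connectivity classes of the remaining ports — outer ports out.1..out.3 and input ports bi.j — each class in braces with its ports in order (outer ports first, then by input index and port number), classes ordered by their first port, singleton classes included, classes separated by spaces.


Treat the ports identified at w2 as solder joints: merge, then drop.
the subtree at w1 composes to {out.1} {out.2} {out.3} {b1.1, b1.3} {b1.2} {b3.1, b3.2} {b3.3} on (b3, b1); out.j = own outer ports
the subtree at w2 composes to {out.1, b2.1, b2.3} {out.2} {out.3, b2.2} {b1.1, b1.3} {b1.2} {b3.1, b3.2} {b3.3} on (b3, b1, b2); out.j = own outer ports

{out.1, b2.1, b2.3} {out.2} {out.3, b2.2} {b1.1, b1.3} {b1.2} {b3.1, b3.2} {b3.3}


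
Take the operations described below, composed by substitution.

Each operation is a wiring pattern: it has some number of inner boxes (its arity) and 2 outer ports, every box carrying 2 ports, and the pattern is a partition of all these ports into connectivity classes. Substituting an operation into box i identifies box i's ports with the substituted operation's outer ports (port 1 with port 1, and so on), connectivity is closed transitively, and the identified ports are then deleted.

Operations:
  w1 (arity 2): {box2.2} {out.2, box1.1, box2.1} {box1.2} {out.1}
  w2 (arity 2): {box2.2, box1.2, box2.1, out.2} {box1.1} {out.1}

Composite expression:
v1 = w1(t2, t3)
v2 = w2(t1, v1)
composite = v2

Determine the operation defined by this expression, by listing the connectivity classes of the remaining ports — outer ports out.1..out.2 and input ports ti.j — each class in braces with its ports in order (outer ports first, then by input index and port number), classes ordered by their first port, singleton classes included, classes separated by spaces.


Connectivity passes through glued w2-boundaries; trace each wire chain.
w1 over (t2, t3) gives {out.1} {out.2, t2.1, t3.1} {t2.2} {t3.2}, out.j being that stage's outer ports
w2 over (t1, t2, t3) gives {out.1} {out.2, t1.2, t2.1, t3.1} {t1.1} {t2.2} {t3.2}, out.j being that stage's outer ports

{out.1} {out.2, t1.2, t2.1, t3.1} {t1.1} {t2.2} {t3.2}


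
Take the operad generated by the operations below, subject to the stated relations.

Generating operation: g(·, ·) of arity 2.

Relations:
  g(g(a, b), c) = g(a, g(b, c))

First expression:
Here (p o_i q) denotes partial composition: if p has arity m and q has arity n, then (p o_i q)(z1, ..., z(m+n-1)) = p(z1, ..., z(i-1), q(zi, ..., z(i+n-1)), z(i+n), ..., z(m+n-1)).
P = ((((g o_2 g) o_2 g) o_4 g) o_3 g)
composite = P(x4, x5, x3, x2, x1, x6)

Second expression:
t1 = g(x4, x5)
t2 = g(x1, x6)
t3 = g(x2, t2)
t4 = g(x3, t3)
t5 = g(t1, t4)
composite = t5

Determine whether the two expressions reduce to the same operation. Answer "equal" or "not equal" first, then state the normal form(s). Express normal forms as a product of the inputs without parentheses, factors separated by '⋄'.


The first expression, normalized: x4 ⋄ x5 ⋄ x3 ⋄ x2 ⋄ x1 ⋄ x6
The second expression, normalized: x4 ⋄ x5 ⋄ x3 ⋄ x2 ⋄ x1 ⋄ x6
Both agree, so they are equal.

equal — both sides give x4 ⋄ x5 ⋄ x3 ⋄ x2 ⋄ x1 ⋄ x6


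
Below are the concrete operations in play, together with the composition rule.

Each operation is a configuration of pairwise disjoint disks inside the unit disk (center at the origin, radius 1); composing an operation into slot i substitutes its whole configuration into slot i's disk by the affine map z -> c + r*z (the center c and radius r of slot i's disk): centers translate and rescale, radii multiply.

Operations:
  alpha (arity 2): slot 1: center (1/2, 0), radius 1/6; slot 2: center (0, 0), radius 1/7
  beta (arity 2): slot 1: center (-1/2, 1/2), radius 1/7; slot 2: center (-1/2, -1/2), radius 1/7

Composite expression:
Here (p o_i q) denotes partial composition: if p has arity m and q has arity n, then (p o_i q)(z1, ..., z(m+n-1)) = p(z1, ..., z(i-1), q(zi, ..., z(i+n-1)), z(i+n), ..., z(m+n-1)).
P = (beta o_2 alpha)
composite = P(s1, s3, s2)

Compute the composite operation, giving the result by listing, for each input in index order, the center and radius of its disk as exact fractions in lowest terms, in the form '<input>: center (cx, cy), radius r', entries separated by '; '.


Affine substitution under beta: radii multiply and s-centers shift.
input s1: composing its 1 substitution step yields center (-1/2, 1/2), radius 1/7
input s3: composing its 2 substitution steps yields center (-3/7, -1/2), radius 1/42
input s2: composing its 2 substitution steps yields center (-1/2, -1/2), radius 1/49

s1: center (-1/2, 1/2), radius 1/7; s2: center (-1/2, -1/2), radius 1/49; s3: center (-3/7, -1/2), radius 1/42


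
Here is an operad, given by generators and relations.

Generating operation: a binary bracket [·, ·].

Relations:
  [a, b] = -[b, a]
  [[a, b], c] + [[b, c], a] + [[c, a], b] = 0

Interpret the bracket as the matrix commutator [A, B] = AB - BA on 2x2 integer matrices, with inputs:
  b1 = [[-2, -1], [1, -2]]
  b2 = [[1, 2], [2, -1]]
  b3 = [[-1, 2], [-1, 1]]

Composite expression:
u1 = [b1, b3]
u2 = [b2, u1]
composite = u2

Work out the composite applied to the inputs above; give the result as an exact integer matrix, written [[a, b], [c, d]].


[[0, 0], [0, 0]]

[b1, b3] = [[-1, -2], [-2, 1]]
[b2, [b1, b3]] = [[0, 0], [0, 0]]


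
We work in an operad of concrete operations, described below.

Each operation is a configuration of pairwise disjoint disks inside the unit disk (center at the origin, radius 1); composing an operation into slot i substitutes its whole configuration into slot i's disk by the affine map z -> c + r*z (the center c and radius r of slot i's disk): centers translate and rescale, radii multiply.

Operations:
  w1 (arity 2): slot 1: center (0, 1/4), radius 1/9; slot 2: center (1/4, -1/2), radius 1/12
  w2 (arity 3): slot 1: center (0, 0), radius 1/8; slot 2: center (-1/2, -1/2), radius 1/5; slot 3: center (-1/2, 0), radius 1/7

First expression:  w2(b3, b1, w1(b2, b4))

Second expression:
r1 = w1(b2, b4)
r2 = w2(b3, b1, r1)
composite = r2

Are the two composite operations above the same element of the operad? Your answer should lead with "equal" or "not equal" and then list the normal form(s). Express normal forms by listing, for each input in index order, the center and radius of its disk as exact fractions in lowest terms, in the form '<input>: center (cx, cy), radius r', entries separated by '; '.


equal; the common form is b1: center (-1/2, -1/2), radius 1/5; b2: center (-1/2, 1/28), radius 1/63; b3: center (0, 0), radius 1/8; b4: center (-13/28, -1/14), radius 1/84

The first expression reduces to b1: center (-1/2, -1/2), radius 1/5; b2: center (-1/2, 1/28), radius 1/63; b3: center (0, 0), radius 1/8; b4: center (-13/28, -1/14), radius 1/84
The second expression reduces to b1: center (-1/2, -1/2), radius 1/5; b2: center (-1/2, 1/28), radius 1/63; b3: center (0, 0), radius 1/8; b4: center (-13/28, -1/14), radius 1/84
One common form — equal.


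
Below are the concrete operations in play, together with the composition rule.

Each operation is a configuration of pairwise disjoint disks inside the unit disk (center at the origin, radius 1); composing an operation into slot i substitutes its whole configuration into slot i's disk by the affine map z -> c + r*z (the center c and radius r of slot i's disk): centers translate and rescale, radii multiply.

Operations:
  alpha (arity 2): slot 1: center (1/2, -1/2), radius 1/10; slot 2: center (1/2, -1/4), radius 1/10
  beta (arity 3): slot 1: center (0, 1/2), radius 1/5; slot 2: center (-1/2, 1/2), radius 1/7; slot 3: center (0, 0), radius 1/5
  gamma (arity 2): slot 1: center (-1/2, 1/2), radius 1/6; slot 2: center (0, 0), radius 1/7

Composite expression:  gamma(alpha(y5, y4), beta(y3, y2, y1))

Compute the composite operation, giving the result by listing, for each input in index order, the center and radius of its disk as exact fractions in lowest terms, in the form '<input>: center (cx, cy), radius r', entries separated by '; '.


y1: center (0, 0), radius 1/35; y2: center (-1/14, 1/14), radius 1/49; y3: center (0, 1/14), radius 1/35; y4: center (-5/12, 11/24), radius 1/60; y5: center (-5/12, 5/12), radius 1/60

Each y-disk chains the slot maps above it in gamma; radii multiply.
input y5: applying the 2 nested substitutions gives center (-5/12, 5/12), radius 1/60
input y4: applying the 2 nested substitutions gives center (-5/12, 11/24), radius 1/60
input y3: applying the 2 nested substitutions gives center (0, 1/14), radius 1/35
input y2: applying the 2 nested substitutions gives center (-1/14, 1/14), radius 1/49
input y1: applying the 2 nested substitutions gives center (0, 0), radius 1/35


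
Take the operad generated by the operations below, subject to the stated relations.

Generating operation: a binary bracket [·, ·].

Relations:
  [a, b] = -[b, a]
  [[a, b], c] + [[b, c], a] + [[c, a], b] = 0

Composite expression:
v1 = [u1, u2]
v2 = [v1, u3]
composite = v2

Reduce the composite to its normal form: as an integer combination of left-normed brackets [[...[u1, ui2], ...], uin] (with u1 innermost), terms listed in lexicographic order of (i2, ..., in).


[[u1, u2], u3]

Expand each bracket as ab - ba; the u1-initial words give the coefficients.
Composite bracket: [[u1, u2], u3]
Each bracket splits as ab - ba, giving 4 signed words (2^2 = 4).
Only words starting with u1 matter:
  the word u1u2u3 carries sign +1 and contributes +[[u1, u2], u3]


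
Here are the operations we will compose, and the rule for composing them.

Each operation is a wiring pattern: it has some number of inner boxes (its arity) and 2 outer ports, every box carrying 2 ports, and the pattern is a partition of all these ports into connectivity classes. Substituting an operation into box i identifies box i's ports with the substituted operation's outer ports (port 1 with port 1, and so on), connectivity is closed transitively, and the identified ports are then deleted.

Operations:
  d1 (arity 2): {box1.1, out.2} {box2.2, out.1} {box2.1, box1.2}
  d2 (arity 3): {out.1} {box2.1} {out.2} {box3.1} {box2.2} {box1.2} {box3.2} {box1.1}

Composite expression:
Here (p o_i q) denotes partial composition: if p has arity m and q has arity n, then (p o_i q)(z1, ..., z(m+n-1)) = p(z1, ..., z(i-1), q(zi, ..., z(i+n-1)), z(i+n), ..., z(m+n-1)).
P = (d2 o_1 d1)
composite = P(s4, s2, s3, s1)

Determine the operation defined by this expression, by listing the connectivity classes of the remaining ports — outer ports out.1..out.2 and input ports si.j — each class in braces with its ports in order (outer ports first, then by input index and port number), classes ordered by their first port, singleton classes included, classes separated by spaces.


{out.1} {out.2} {s1.1} {s1.2} {s2.1, s4.2} {s2.2} {s3.1} {s3.2} {s4.1}

Reachability decides: close wires over d2-identified ports.
stage d1: inputs (s4, s2), connectivity {out.1, s2.2} {out.2, s4.1} {s2.1, s4.2}, out.j its boundary
stage d2: inputs (s4, s2, s3, s1), connectivity {out.1} {out.2} {s1.1} {s1.2} {s2.1, s4.2} {s2.2} {s3.1} {s3.2} {s4.1}, out.j its boundary


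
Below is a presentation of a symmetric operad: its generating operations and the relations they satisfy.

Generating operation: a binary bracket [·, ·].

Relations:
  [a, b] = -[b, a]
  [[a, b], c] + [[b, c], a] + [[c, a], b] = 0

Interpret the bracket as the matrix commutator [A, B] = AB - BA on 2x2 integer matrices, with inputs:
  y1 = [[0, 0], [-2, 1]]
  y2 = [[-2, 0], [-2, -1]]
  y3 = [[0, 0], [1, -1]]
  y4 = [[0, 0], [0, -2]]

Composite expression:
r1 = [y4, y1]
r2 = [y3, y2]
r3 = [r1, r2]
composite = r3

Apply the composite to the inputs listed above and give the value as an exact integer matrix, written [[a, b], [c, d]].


[y4, y1] = [[0, 0], [4, 0]]
[y3, y2] = [[0, 0], [1, 0]]
[[y4, y1], [y3, y2]] = [[0, 0], [0, 0]]

[[0, 0], [0, 0]]


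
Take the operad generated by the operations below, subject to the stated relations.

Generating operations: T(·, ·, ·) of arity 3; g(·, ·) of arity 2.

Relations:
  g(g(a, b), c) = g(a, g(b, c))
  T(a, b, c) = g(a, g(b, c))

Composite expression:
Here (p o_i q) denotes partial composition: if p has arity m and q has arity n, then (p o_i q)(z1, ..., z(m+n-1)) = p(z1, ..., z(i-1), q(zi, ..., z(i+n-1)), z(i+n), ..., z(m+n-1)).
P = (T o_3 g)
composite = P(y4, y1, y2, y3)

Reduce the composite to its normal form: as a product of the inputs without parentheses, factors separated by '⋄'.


y4 ⋄ y1 ⋄ y2 ⋄ y3

The T-tree's shape is irrelevant; the y-reading-order decides.
g(y2, y3) collapses to y2 ⋄ y3
T(y4, y1, g(y2, y3)) collapses to y4 ⋄ y1 ⋄ y2 ⋄ y3


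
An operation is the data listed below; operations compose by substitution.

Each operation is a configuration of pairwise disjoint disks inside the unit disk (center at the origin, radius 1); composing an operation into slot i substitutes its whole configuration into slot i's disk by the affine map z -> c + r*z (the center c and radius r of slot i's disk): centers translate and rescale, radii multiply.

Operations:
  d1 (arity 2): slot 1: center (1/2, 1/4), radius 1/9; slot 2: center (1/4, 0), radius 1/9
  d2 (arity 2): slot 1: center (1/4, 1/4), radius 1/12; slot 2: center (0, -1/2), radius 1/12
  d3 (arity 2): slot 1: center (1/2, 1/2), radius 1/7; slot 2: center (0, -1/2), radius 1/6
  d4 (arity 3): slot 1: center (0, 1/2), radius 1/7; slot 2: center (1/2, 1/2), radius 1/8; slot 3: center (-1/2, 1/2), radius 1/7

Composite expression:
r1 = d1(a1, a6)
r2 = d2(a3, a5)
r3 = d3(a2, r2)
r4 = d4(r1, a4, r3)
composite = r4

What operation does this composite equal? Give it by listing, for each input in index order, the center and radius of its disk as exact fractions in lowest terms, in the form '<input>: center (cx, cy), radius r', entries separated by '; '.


a1: center (1/14, 15/28), radius 1/63; a2: center (-3/7, 4/7), radius 1/49; a3: center (-83/168, 73/168), radius 1/504; a4: center (1/2, 1/2), radius 1/8; a5: center (-1/2, 5/12), radius 1/504; a6: center (1/28, 1/2), radius 1/63


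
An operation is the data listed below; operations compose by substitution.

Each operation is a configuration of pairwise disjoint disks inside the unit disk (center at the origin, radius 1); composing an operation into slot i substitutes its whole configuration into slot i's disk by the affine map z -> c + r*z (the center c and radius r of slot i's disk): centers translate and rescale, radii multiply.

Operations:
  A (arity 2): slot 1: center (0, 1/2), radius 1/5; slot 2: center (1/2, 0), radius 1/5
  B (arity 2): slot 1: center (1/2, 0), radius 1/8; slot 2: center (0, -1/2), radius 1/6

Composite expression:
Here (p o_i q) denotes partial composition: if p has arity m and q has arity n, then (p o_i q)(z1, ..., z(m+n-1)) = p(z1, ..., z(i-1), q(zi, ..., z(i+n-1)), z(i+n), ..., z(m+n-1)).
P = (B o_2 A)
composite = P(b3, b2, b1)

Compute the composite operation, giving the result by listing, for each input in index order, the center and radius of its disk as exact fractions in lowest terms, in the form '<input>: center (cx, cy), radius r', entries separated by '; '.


Follow each b-input down from B: c' goes to c + r*c', radius to r*r'.
for b3, the 1-step affine chain lands on center (1/2, 0), radius 1/8
for b2, the 2-step affine chain lands on center (0, -5/12), radius 1/30
for b1, the 2-step affine chain lands on center (1/12, -1/2), radius 1/30

b1: center (1/12, -1/2), radius 1/30; b2: center (0, -5/12), radius 1/30; b3: center (1/2, 0), radius 1/8


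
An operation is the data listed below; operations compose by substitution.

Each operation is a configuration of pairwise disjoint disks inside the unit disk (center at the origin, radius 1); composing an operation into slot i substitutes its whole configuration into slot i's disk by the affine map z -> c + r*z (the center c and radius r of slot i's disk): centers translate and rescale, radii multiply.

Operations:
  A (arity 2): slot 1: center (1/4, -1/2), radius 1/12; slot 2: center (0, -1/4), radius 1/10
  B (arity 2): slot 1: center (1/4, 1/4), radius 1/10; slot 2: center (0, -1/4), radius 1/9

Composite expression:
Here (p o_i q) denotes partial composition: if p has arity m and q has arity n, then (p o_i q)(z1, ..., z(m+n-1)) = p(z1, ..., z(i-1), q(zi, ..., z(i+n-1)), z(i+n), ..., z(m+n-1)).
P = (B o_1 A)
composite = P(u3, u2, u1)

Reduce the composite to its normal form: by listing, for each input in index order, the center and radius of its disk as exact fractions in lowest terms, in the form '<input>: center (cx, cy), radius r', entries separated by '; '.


u1: center (0, -1/4), radius 1/9; u2: center (1/4, 9/40), radius 1/100; u3: center (11/40, 1/5), radius 1/120

Only the slot chain above each u matters under B; compose those maps.
u3 passes through 2 substitutions, ending at center (11/40, 1/5), radius 1/120
u2 passes through 2 substitutions, ending at center (1/4, 9/40), radius 1/100
u1 passes through 1 substitution, ending at center (0, -1/4), radius 1/9


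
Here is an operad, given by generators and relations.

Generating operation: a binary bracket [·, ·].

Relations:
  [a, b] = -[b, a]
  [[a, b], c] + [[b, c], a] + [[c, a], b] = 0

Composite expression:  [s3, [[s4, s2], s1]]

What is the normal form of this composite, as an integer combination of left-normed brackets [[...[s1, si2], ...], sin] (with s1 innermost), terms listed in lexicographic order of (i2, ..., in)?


-[[[s1, s2], s4], s3] + [[[s1, s4], s2], s3]

Antisymmetry and Jacobi reduce to s1-anchored left-normed brackets.
Composite bracket: [s3, [[s4, s2], s1]]
The bracket unfolds into 8 signed words via [a, b] = ab - ba (2^3 = 8).
Coefficients come from the s1-initial words:
  sign of s1s2s4s3 is -1, so it contributes -[[[s1, s2], s4], s3]
  sign of s1s4s2s3 is +1, so it contributes +[[[s1, s4], s2], s3]


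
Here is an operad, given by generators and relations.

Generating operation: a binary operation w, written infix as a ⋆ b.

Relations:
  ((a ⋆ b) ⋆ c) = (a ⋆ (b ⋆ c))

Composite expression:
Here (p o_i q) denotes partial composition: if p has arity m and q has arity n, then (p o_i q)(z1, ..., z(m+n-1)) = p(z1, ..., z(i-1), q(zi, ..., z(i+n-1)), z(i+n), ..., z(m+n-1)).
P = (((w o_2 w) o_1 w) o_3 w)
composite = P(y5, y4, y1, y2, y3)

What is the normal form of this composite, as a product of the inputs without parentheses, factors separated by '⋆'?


y5 ⋆ y4 ⋆ y1 ⋆ y2 ⋆ y3

The w-tree's shape is irrelevant; the y-reading-order decides.
(y5 ⋆ y4) flattens to y5 ⋆ y4
(y1 ⋆ y2) flattens to y1 ⋆ y2
((y1 ⋆ y2) ⋆ y3) flattens to y1 ⋆ y2 ⋆ y3
((y5 ⋆ y4) ⋆ ((y1 ⋆ y2) ⋆ y3)) flattens to y5 ⋆ y4 ⋆ y1 ⋆ y2 ⋆ y3
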